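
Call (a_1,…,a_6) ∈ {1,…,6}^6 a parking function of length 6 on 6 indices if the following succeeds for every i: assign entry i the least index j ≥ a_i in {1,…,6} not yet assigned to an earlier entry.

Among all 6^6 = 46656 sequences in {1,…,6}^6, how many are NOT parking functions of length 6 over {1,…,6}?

|PF| = 1·7^5 = 1×16807 = 16807 (Pollak)
E.g. (5,5,5,6,5,5) → sorted (5,5,5,5,5,6): b_1=5>1, not a PF.
So 46656 − 16807 = 29849 fail.

29849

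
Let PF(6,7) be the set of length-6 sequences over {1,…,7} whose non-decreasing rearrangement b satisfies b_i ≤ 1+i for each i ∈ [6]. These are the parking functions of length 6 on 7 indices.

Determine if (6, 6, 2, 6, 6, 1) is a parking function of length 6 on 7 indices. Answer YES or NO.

NO

Rearranged: b = (1, 2, 6, 6, 6, 6).
  b_1=1 ≤ 2
  b_2=2 ≤ 3
  b_3=6 > 4
  fails at i=3 ⇒ NO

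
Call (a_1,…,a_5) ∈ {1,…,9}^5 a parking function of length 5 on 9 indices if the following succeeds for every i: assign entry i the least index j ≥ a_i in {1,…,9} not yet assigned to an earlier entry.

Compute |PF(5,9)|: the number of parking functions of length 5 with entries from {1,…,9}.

50000

|PF| = (9−5+1)·(9+1)^(5−1) = 5 · 10000 = 50000 [KW]
One tuple (4,5,1,7,9) → sorted (1,4,5,7,9): b_i ≤ 4+i ∀i, a PF.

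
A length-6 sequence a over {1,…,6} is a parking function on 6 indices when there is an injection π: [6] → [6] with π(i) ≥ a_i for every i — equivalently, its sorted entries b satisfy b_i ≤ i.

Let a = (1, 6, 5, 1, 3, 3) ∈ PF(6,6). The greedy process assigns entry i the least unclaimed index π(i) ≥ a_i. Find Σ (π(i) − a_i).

2

Σπ(i) = 1+…+6 = 21; Σa = 1+6+5+1+3+3 = 19; disp = 21−19 = 2.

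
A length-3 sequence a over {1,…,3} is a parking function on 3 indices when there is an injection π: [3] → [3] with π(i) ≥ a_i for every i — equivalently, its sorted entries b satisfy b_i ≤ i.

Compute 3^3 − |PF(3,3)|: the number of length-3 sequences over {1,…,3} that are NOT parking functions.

|PF(3,3)| = (3−3+1)·(3+1)^(3−1) = 1·16 = 16 (Pollak)
E.g. (2,2,3) → sorted (2,2,3): b_1=2>1, not a PF.
So 27 − 16 = 11 fail.

11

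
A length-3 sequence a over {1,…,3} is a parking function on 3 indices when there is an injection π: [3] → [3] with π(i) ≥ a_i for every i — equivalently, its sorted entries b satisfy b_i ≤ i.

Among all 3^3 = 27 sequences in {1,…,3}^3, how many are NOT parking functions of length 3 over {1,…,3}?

#PF = 1·4^2 = 1×16 = 16
E.g. (3,2,2) → sorted (2,2,3): b_1=2>1, not a PF.
So 27 − 16 = 11 fail.

11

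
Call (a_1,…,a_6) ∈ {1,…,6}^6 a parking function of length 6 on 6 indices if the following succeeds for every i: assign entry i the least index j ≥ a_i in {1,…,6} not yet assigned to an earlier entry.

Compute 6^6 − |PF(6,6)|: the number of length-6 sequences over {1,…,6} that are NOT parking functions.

29849

|PF| = (6+1−6)·(6+1)^{6−1} = 1 · 16807 = 16807 (Konheim–Weiss)
Check (4,5,5,4,4,5) → sorted (4,4,4,5,5,5): b_1=4>1, not a PF.
Total 46656; non-PF = 46656−16807 = 29849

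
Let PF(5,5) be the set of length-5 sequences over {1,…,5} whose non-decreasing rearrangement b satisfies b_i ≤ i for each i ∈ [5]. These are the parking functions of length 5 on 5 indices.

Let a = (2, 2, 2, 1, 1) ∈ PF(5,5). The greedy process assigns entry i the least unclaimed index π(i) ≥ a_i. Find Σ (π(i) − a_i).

7

Σπ(i) = 1+…+5 = 15; Σa = 2+2+2+1+1 = 8; disp = 15−8 = 7.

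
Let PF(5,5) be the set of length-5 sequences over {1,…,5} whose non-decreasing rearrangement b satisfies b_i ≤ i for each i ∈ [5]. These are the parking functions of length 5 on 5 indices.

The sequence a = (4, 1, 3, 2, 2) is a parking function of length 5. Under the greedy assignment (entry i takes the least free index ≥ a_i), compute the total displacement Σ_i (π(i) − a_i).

3

Σπ = 5·6/2 = 15 (π permutes [5]); Σa = 4+1+3+2+2 = 12; disp = 15−12 = 3.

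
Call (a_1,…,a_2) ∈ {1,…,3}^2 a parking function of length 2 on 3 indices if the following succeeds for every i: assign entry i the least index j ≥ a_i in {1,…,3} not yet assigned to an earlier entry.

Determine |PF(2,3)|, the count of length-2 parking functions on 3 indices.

8

#PF = (3−2+1)·(3+1)^(2−1) = 2×4 = 8 (Konheim–Weiss)
E.g. (2,1) → sorted (1,2): b_i ≤ 1+i ∀i, a PF.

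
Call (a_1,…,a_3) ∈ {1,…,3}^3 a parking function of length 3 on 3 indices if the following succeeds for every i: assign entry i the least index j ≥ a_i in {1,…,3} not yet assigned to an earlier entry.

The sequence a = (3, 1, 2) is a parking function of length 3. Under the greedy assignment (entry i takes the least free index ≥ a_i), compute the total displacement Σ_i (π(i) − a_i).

Σπ(i) = 1+…+3 = 6; Σa = 3+1+2 = 6; disp = 6−6 = 0.

0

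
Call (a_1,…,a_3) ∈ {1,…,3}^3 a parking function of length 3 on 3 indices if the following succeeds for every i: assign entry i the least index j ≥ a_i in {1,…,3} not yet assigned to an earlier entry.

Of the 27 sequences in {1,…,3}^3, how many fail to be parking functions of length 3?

11

#PF = (3−3+1)·(3+1)^(3−1) = 1×16 = 16 (Pollak)
One tuple (3,3,3) → sorted (3,3,3): b_1=3>1, not a PF.
3^3 − 16 = 27 − 16 = 11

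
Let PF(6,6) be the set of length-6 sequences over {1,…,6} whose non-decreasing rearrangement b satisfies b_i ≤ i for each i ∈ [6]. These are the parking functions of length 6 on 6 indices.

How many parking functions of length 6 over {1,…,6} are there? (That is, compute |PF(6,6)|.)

|PF| = (6−6+1)·(6+1)^(6−1) = 1 · 16807 = 16807 (Konheim–Weiss)
One tuple (4,6,2,1,2,1) → sorted (1,1,2,2,4,6): b_i ≤ i ∀i, a PF.

16807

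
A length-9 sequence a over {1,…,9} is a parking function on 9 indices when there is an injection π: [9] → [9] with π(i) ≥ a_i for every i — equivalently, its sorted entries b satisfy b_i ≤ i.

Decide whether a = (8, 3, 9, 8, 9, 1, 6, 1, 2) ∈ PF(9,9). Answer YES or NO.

NO

Sorted: b = (1, 1, 2, 3, 6, 8, 8, 9, 9).
  b_1=1 ≤ 1
  b_2=1 ≤ 2
  b_3=2 ≤ 3
  b_4=3 ≤ 4
  b_5=6 > 5
  fails at i=5 ⇒ NO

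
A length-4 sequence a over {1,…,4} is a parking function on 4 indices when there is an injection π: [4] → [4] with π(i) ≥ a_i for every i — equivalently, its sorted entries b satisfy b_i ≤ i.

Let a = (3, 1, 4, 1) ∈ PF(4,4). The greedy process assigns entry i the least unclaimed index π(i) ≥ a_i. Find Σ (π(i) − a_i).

1

Σπ = 4·5/2 = 10 (π permutes [4]); Σa = 3+1+4+1 = 9; disp = 10−9 = 1.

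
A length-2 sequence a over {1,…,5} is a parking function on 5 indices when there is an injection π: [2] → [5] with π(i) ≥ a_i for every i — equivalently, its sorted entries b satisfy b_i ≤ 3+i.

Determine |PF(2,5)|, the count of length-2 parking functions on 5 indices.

Count = (6−2)·6^(2−1) = 4·6 = 24 (Pollak)
Example (2,3) → sorted (2,3): b_i ≤ 3+i ∀i, a PF.

24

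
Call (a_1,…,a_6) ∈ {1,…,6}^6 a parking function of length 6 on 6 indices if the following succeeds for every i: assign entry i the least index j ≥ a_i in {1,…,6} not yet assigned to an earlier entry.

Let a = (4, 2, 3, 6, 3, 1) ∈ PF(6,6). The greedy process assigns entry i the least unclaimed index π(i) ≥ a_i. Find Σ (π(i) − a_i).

2

Σπ = 21 ({1..6} each once); Σa = 4+2+3+6+3+1 = 19; disp = 21−19 = 2.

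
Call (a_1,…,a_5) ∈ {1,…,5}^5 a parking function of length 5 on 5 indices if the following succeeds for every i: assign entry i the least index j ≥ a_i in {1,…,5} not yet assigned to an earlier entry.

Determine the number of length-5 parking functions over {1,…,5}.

1296

Count = (5+1−5)·(5+1)^{5−1} = 1 · 1296 = 1296 (Pollak)
Example (4,1,3,1,1) → sorted (1,1,1,3,4): b_i ≤ i ∀i, a PF.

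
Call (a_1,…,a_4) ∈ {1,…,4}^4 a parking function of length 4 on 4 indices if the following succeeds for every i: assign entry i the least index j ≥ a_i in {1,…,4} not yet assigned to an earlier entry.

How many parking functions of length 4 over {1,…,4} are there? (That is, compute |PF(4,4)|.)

#PF = (4+1−4)·(4+1)^{4−1} = 1·125 = 125
Check (1,3,2,4) → sorted (1,2,3,4): b_i ≤ i ∀i, a PF.

125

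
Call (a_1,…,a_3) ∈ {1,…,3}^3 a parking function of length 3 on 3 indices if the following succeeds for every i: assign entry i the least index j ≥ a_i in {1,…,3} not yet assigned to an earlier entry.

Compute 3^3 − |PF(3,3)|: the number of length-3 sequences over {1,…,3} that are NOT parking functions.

Count = 1·4^2 = 1·16 = 16 (Pollak)
E.g. (3,2,2) → sorted (2,2,3): b_1=2>1, not a PF.
Total 27; non-PF = 27−16 = 11

11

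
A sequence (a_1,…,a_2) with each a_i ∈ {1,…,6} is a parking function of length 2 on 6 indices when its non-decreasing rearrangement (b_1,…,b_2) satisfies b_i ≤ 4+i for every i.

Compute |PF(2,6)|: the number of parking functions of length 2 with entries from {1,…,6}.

Count = 5·7^1 = 5 · 7 = 35 (Pollak)
Check (3,2) → sorted (2,3): b_i ≤ 4+i ∀i, a PF.

35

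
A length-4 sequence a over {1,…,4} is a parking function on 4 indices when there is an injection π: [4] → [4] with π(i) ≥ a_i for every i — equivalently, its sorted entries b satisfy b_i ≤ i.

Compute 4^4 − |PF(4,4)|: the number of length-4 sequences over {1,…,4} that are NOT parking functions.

|PF(4,4)| = (4−4+1)·(4+1)^(4−1) = 1 · 125 = 125 (Konheim–Weiss)
E.g. (4,4,4,1) → sorted (1,4,4,4): b_2=4>2, not a PF.
So 256 − 125 = 131 fail.

131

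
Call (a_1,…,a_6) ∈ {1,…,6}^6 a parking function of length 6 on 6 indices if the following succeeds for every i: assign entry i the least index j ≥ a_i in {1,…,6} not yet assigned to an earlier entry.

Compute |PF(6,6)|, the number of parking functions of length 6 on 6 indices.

|PF(6,6)| = (7−6)·7^(6−1) = 1 · 16807 = 16807 (Konheim–Weiss)
One tuple (1,2,4,1,6,4) → sorted (1,1,2,4,4,6): b_i ≤ i ∀i, a PF.

16807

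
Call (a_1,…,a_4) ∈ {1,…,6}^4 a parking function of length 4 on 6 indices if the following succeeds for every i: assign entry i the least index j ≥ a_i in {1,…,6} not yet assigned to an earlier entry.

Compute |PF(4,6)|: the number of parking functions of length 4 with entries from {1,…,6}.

|PF| = (6+1−4)·(6+1)^{4−1} = 3 · 343 = 1029 (Konheim–Weiss)
One tuple (1,4,2,4) → sorted (1,2,4,4): b_i ≤ 2+i ∀i, a PF.

1029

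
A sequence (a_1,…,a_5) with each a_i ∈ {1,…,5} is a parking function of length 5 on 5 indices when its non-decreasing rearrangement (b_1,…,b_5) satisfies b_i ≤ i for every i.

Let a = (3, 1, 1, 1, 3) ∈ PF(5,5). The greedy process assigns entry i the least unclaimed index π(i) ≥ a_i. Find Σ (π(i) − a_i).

Σπ(i) = 1+…+5 = 15; Σa = 3+1+1+1+3 = 9; disp = 15−9 = 6.

6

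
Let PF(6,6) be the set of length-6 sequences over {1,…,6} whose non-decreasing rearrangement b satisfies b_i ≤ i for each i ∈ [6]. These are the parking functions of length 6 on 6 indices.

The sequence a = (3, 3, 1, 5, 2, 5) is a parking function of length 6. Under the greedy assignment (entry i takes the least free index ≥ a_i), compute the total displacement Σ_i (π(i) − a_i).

2

Σπ = 21 ({1..6} each once); Σa = 3+3+1+5+2+5 = 19; disp = 21−19 = 2.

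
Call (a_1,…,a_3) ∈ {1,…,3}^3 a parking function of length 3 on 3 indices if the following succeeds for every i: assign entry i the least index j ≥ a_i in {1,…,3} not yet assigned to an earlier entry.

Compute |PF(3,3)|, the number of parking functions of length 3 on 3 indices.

|PF(3,3)| = 1·4^2 = 1 · 16 = 16
Example (3,1,1) → sorted (1,1,3): b_i ≤ i ∀i, a PF.

16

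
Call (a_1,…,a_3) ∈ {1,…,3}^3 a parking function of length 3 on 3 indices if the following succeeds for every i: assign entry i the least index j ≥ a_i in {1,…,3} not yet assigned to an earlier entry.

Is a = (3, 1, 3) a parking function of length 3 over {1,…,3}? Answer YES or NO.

NO

Sorted: b = (1, 3, 3).
  b_1=1 ≤ 1
  b_2=3 > 2
  fails at i=2 ⇒ NO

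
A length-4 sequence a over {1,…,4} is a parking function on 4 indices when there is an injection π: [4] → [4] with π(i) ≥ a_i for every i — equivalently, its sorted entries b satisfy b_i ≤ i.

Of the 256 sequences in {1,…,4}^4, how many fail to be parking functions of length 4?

#PF = (5−4)·5^(4−1) = 1·125 = 125 [KW]
Example (4,2,4,4) → sorted (2,4,4,4): b_1=2>1, not a PF.
So 256 − 125 = 131 fail.

131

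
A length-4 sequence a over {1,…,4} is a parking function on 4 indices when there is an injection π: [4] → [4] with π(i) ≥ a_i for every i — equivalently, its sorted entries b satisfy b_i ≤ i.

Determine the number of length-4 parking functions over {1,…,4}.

|PF(4,4)| = (4+1−4)·(4+1)^{4−1} = 1×125 = 125
E.g. (1,2,2,4) → sorted (1,2,2,4): b_i ≤ i ∀i, a PF.

125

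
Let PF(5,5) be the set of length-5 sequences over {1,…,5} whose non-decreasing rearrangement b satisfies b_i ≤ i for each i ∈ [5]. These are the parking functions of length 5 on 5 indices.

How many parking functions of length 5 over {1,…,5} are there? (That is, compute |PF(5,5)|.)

|PF(5,5)| = 1·6^4 = 1·1296 = 1296 (Konheim–Weiss)
E.g. (1,5,4,2,1) → sorted (1,1,2,4,5): b_i ≤ i ∀i, a PF.

1296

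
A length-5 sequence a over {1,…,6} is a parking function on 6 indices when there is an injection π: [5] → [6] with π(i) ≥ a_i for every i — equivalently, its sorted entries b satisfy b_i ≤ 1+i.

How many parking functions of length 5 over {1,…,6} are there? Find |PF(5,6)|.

4802

|PF(5,6)| = 2·7^4 = 2×2401 = 4802
One tuple (4,2,3,3,1) → sorted (1,2,3,3,4): b_i ≤ 1+i ∀i, a PF.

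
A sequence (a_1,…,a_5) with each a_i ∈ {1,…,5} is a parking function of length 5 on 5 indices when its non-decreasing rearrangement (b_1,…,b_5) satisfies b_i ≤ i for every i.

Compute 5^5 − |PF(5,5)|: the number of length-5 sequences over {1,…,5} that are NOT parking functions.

|PF| = (5+1−5)·(5+1)^{5−1} = 1·1296 = 1296 (Pollak)
Example (2,2,5,3,4) → sorted (2,2,3,4,5): b_1=2>1, not a PF.
So 3125 − 1296 = 1829 fail.

1829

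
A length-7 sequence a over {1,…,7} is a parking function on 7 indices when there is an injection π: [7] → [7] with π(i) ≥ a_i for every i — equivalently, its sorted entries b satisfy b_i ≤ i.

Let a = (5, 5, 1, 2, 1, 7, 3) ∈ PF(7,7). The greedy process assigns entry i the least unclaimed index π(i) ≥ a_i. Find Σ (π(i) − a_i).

Σπ = 7·8/2 = 28 (π permutes [7]); Σa = 5+5+1+2+1+7+3 = 24; disp = 28−24 = 4.

4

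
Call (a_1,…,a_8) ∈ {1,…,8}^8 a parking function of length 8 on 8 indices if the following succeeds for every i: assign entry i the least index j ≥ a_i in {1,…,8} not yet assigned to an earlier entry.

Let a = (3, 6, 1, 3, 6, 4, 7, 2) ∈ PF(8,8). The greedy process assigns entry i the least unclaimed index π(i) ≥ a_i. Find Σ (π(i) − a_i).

Σπ(i) = 1+…+8 = 36; Σa = 3+6+1+3+6+4+7+2 = 32; disp = 36−32 = 4.

4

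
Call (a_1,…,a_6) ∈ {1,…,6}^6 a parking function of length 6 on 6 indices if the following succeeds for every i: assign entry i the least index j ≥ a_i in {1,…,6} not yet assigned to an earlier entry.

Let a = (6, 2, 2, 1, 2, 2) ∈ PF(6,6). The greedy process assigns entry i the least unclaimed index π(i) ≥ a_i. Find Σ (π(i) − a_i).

6

Σπ = 21 ({1..6} each once); Σa = 6+2+2+1+2+2 = 15; disp = 21−15 = 6.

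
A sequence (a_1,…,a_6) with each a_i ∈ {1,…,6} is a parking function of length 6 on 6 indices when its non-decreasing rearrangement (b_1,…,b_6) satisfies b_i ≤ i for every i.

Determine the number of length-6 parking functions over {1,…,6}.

Count = (7−6)·7^(6−1) = 1 · 16807 = 16807 (Konheim–Weiss)
One tuple (1,1,3,4,1,2) → sorted (1,1,1,2,3,4): b_i ≤ i ∀i, a PF.

16807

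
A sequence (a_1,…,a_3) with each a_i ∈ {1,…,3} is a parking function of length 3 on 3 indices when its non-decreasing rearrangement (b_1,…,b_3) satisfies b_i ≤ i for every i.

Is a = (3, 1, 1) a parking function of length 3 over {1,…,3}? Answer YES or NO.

Rearranged: b = (1, 1, 3).
  b_1=1 ≤ 1
  b_2=1 ≤ 2
  b_3=3 ≤ 3
All bounds hold ⇒ YES

YES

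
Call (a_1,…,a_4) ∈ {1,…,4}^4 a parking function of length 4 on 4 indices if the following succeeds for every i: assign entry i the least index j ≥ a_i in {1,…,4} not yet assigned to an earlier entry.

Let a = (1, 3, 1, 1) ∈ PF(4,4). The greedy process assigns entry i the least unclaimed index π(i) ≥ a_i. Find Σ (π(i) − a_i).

Σπ = 4·5/2 = 10 (π permutes [4]); Σa = 1+3+1+1 = 6; disp = 10−6 = 4.

4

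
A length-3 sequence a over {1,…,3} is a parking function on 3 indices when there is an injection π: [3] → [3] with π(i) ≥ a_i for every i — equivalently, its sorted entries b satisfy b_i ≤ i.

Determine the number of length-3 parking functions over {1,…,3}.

16

|PF| = (4−3)·4^(3−1) = 1×16 = 16
One tuple (1,1,2) → sorted (1,1,2): b_i ≤ i ∀i, a PF.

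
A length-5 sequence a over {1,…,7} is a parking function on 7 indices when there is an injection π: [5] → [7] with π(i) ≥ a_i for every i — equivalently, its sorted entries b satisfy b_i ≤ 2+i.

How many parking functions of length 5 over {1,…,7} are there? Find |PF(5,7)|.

12288

#PF = (7+1−5)·(7+1)^{5−1} = 3·4096 = 12288 [KW]
Example (7,1,4,6,3) → sorted (1,3,4,6,7): b_i ≤ 2+i ∀i, a PF.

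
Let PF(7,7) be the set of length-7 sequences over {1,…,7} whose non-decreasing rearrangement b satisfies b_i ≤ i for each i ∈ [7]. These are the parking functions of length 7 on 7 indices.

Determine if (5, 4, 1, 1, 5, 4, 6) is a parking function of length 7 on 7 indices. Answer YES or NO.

Rearranged: b = (1, 1, 4, 4, 5, 5, 6).
  b_1=1 ≤ 1
  b_2=1 ≤ 2
  b_3=4 > 3
  fails at i=3 ⇒ NO

NO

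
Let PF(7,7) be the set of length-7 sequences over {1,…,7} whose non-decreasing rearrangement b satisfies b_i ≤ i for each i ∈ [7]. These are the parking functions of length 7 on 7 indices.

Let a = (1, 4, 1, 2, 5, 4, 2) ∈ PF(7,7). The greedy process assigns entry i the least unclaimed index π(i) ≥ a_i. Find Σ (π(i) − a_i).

Σπ = 7·8/2 = 28 (π permutes [7]); Σa = 1+4+1+2+5+4+2 = 19; disp = 28−19 = 9.

9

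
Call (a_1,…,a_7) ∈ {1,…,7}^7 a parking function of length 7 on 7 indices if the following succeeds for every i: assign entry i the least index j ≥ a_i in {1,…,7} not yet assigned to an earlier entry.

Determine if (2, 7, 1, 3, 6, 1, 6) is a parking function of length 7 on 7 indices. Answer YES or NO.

Order a: b = (1, 1, 2, 3, 6, 6, 7).
  b_1=1 ≤ 1
  b_2=1 ≤ 2
  b_3=2 ≤ 3
  b_4=3 ≤ 4
  b_5=6 > 5
  fails at i=5 ⇒ NO

NO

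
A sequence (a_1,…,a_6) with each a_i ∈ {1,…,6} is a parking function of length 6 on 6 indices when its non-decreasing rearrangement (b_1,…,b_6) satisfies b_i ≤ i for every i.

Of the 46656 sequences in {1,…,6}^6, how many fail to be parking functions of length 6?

29849

#PF = 1·7^5 = 1×16807 = 16807 [KW]
Check (2,3,3,2,5,3) → sorted (2,2,3,3,3,5): b_1=2>1, not a PF.
So 46656 − 16807 = 29849 fail.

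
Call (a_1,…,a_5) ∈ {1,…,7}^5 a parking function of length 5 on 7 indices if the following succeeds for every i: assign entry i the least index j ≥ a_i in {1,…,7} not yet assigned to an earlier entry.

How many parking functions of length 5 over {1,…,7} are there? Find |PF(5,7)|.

|PF(5,7)| = (7+1−5)·(7+1)^{5−1} = 3·4096 = 12288 (Pollak)
One tuple (4,6,1,3,5) → sorted (1,3,4,5,6): b_i ≤ 2+i ∀i, a PF.

12288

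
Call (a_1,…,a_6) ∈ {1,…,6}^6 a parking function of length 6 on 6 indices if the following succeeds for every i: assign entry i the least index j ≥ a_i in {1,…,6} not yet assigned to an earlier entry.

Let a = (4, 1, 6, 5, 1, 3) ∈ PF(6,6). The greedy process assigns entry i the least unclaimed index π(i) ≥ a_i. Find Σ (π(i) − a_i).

1

Σπ = 21 ({1..6} each once); Σa = 4+1+6+5+1+3 = 20; disp = 21−20 = 1.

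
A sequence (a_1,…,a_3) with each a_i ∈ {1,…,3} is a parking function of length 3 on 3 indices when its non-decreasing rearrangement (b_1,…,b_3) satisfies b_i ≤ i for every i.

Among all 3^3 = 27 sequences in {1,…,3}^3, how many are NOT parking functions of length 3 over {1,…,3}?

|PF(3,3)| = (4−3)·4^(3−1) = 1 · 16 = 16 (Pollak)
E.g. (3,3,3) → sorted (3,3,3): b_1=3>1, not a PF.
Total 27; non-PF = 27−16 = 11

11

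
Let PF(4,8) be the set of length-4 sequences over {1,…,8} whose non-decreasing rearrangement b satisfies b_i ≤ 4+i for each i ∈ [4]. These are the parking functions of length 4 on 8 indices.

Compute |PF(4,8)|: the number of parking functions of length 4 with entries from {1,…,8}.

3645

Count = (8+1−4)·(8+1)^{4−1} = 5 · 729 = 3645
E.g. (6,1,1,7) → sorted (1,1,6,7): b_i ≤ 4+i ∀i, a PF.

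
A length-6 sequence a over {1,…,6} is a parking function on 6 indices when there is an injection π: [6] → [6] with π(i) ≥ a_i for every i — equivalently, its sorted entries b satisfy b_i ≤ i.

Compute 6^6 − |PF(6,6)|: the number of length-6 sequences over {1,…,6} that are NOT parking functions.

29849

|PF(6,6)| = (7−6)·7^(6−1) = 1 · 16807 = 16807 (Pollak)
Check (1,5,5,2,6,1) → sorted (1,1,2,5,5,6): b_4=5>4, not a PF.
6^6 − 16807 = 46656 − 16807 = 29849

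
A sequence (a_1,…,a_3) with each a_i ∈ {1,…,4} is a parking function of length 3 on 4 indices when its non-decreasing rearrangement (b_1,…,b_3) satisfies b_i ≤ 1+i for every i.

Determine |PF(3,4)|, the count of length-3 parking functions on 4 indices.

#PF = 2·5^2 = 2 · 25 = 50 [KW]
Example (2,4,3) → sorted (2,3,4): b_i ≤ 1+i ∀i, a PF.

50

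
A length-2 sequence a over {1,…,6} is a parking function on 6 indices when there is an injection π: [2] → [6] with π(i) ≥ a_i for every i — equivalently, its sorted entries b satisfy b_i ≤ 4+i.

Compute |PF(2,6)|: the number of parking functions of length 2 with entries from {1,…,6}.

|PF(2,6)| = (7−2)·7^(2−1) = 5 · 7 = 35 [KW]
E.g. (3,6) → sorted (3,6): b_i ≤ 4+i ∀i, a PF.

35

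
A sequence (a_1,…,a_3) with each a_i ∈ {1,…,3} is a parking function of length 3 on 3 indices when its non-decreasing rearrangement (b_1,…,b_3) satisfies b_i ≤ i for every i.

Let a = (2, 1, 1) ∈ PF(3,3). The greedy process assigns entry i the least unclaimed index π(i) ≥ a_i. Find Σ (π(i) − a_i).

2

Σπ = 6 ({1..3} each once); Σa = 2+1+1 = 4; disp = 6−4 = 2.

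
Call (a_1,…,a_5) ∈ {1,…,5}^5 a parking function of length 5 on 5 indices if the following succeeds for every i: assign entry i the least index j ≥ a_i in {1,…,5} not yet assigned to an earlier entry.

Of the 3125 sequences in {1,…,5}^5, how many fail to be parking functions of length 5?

1829

|PF| = (5−5+1)·(5+1)^(5−1) = 1 · 1296 = 1296
E.g. (1,4,4,5,3) → sorted (1,3,4,4,5): b_2=3>2, not a PF.
So 3125 − 1296 = 1829 fail.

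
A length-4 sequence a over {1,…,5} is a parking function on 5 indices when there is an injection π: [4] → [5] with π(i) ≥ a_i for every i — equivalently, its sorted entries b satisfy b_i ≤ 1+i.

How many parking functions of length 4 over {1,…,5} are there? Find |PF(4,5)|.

432

Count = 2·6^3 = 2×216 = 432 [KW]
Example (2,3,3,1) → sorted (1,2,3,3): b_i ≤ 1+i ∀i, a PF.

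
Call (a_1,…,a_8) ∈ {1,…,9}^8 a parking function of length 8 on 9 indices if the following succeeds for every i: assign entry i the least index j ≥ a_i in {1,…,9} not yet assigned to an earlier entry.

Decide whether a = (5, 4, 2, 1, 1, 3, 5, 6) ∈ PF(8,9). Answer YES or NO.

Sorted: b = (1, 1, 2, 3, 4, 5, 5, 6).
  b_1=1 ≤ 2
  b_2=1 ≤ 3
  b_3=2 ≤ 4
  b_4=3 ≤ 5
  b_5=4 ≤ 6
  b_6=5 ≤ 7
  b_7=5 ≤ 8
  b_8=6 ≤ 9
All bounds hold ⇒ YES

YES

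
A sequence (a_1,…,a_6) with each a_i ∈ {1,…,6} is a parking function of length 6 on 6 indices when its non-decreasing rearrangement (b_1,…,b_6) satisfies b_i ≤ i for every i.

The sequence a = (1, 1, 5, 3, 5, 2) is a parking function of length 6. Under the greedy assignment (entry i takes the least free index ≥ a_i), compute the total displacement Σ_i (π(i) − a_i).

Σπ(i) = 1+…+6 = 21; Σa = 1+1+5+3+5+2 = 17; disp = 21−17 = 4.

4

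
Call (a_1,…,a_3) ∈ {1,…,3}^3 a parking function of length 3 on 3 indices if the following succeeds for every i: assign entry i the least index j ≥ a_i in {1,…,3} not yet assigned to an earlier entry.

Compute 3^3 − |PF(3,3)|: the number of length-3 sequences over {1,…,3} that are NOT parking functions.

11

Count = (3−3+1)·(3+1)^(3−1) = 1 · 16 = 16
Example (3,3,1) → sorted (1,3,3): b_2=3>2, not a PF.
3^3 − 16 = 27 − 16 = 11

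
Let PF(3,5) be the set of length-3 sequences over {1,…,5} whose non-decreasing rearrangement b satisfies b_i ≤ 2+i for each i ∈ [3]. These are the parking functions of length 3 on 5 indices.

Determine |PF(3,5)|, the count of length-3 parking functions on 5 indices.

108

#PF = (5−3+1)·(5+1)^(3−1) = 3·36 = 108 (Pollak)
E.g. (4,2,3) → sorted (2,3,4): b_i ≤ 2+i ∀i, a PF.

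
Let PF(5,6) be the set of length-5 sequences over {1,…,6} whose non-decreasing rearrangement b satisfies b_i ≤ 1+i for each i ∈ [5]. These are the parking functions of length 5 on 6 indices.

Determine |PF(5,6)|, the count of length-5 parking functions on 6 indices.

4802

Count = 2·7^4 = 2×2401 = 4802 [KW]
One tuple (3,1,4,1,1) → sorted (1,1,1,3,4): b_i ≤ 1+i ∀i, a PF.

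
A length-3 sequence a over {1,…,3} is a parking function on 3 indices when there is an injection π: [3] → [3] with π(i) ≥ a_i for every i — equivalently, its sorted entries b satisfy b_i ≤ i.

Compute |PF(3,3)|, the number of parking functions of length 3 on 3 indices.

#PF = (3−3+1)·(3+1)^(3−1) = 1 · 16 = 16 (Konheim–Weiss)
One tuple (1,2,3) → sorted (1,2,3): b_i ≤ i ∀i, a PF.

16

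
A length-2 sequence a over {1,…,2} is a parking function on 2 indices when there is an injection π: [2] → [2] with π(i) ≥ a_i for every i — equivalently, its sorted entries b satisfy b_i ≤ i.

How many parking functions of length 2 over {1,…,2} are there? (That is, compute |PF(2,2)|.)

#PF = (2+1−2)·(2+1)^{2−1} = 1 · 3 = 3 [KW]
Example (2,1) → sorted (1,2): b_i ≤ i ∀i, a PF.

3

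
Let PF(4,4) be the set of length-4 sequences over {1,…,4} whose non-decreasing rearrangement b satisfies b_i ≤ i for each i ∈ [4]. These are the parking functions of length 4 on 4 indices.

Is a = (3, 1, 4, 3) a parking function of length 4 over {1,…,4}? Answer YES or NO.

NO

Sorted: b = (1, 3, 3, 4).
  b_1=1 ≤ 1
  b_2=3 > 2
  fails at i=2 ⇒ NO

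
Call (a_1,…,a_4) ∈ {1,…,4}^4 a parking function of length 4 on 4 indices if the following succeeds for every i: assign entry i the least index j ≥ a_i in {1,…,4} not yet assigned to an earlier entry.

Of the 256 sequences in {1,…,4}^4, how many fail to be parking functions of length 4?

#PF = 1·5^3 = 1 · 125 = 125 (Konheim–Weiss)
Example (4,4,4,1) → sorted (1,4,4,4): b_2=4>2, not a PF.
4^4 − 125 = 256 − 125 = 131

131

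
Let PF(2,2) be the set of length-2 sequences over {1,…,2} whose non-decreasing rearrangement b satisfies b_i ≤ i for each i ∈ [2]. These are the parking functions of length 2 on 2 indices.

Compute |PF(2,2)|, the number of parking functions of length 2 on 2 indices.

3

Count = (2+1−2)·(2+1)^{2−1} = 1 · 3 = 3
E.g. (1,2) → sorted (1,2): b_i ≤ i ∀i, a PF.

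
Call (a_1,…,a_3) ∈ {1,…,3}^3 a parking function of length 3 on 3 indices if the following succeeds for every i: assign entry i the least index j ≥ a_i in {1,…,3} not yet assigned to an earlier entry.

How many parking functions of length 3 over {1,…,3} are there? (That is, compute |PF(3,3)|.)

16

#PF = 1·4^2 = 1·16 = 16
Check (3,1,1) → sorted (1,1,3): b_i ≤ i ∀i, a PF.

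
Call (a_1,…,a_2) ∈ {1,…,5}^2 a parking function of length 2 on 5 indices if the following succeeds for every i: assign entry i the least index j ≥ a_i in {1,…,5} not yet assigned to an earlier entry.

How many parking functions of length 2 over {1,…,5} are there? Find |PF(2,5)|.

24

#PF = 4·6^1 = 4 · 6 = 24
One tuple (5,2) → sorted (2,5): b_i ≤ 3+i ∀i, a PF.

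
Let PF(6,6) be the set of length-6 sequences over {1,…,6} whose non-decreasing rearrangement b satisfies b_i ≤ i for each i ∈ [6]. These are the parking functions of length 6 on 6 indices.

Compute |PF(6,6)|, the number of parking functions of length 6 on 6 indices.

16807

|PF| = (7−6)·7^(6−1) = 1·16807 = 16807 (Pollak)
One tuple (4,5,1,2,3,1) → sorted (1,1,2,3,4,5): b_i ≤ i ∀i, a PF.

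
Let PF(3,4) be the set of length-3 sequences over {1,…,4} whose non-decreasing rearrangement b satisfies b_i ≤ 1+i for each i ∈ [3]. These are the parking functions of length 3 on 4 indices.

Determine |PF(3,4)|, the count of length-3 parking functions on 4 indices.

50

|PF(3,4)| = (5−3)·5^(3−1) = 2×25 = 50 (Pollak)
One tuple (2,1,3) → sorted (1,2,3): b_i ≤ 1+i ∀i, a PF.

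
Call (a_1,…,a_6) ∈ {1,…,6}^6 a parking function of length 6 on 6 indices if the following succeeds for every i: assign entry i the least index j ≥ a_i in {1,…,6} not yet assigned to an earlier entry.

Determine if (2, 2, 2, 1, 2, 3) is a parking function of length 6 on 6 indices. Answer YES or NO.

YES

Rearranged: b = (1, 2, 2, 2, 2, 3).
  b_1=1 ≤ 1
  b_2=2 ≤ 2
  b_3=2 ≤ 3
  b_4=2 ≤ 4
  b_5=2 ≤ 5
  b_6=3 ≤ 6
All bounds hold ⇒ YES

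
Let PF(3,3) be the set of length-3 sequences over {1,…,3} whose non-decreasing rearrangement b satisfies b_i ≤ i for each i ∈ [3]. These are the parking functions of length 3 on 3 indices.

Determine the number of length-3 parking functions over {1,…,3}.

16

|PF(3,3)| = (4−3)·4^(3−1) = 1×16 = 16 (Pollak)
One tuple (2,3,1) → sorted (1,2,3): b_i ≤ i ∀i, a PF.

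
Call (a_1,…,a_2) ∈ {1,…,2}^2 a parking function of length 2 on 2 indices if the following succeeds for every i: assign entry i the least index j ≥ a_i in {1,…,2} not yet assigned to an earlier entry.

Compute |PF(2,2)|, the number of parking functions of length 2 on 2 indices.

3

|PF(2,2)| = (2−2+1)·(2+1)^(2−1) = 1×3 = 3 [KW]
Check (1,1) → sorted (1,1): b_i ≤ i ∀i, a PF.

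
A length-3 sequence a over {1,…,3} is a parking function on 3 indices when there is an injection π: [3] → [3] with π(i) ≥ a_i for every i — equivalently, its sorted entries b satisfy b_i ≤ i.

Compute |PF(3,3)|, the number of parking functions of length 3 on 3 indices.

16

Count = (4−3)·4^(3−1) = 1×16 = 16 (Pollak)
Example (1,3,1) → sorted (1,1,3): b_i ≤ i ∀i, a PF.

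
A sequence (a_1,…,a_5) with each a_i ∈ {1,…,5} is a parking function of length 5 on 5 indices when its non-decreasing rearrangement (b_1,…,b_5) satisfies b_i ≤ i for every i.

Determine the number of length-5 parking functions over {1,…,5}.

1296

Count = 1·6^4 = 1×1296 = 1296 (Pollak)
Example (3,2,1,1,2) → sorted (1,1,2,2,3): b_i ≤ i ∀i, a PF.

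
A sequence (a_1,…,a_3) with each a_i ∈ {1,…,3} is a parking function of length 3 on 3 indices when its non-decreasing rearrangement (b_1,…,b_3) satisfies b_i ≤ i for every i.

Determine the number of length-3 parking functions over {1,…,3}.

#PF = 1·4^2 = 1 · 16 = 16
Check (2,1,1) → sorted (1,1,2): b_i ≤ i ∀i, a PF.

16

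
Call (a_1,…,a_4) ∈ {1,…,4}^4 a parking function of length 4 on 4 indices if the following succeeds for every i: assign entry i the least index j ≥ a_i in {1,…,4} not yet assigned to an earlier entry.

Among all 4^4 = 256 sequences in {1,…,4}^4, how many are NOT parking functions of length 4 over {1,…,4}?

Count = 1·5^3 = 1 · 125 = 125 [KW]
E.g. (3,4,3,4) → sorted (3,3,4,4): b_1=3>1, not a PF.
4^4 − 125 = 256 − 125 = 131

131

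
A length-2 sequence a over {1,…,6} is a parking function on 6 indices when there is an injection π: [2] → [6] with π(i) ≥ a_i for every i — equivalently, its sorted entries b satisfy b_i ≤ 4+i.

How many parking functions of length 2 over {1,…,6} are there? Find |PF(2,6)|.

35

#PF = (6−2+1)·(6+1)^(2−1) = 5×7 = 35 [KW]
E.g. (2,3) → sorted (2,3): b_i ≤ 4+i ∀i, a PF.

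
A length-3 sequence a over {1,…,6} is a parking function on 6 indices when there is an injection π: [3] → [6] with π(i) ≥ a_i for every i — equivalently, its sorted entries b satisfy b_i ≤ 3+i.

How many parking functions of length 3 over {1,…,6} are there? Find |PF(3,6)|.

|PF| = 4·7^2 = 4×49 = 196
E.g. (6,1,4) → sorted (1,4,6): b_i ≤ 3+i ∀i, a PF.

196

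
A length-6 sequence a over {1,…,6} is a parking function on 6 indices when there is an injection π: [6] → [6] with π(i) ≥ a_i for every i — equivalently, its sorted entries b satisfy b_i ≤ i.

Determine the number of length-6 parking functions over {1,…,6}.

16807

#PF = (6−6+1)·(6+1)^(6−1) = 1×16807 = 16807
E.g. (2,1,1,3,1,4) → sorted (1,1,1,2,3,4): b_i ≤ i ∀i, a PF.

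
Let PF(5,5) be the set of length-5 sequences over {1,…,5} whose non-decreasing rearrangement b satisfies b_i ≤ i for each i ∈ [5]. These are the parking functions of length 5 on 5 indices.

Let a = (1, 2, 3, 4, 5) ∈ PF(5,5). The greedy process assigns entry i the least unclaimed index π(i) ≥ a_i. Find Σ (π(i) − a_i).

Σπ(i) = 1+…+5 = 15; Σa = 1+2+3+4+5 = 15; disp = 15−15 = 0.

0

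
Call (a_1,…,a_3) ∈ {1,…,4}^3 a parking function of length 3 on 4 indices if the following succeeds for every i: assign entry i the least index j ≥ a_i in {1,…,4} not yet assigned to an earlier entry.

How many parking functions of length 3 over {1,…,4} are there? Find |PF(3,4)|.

50

Count = (5−3)·5^(3−1) = 2·25 = 50 (Pollak)
Example (2,3,3) → sorted (2,3,3): b_i ≤ 1+i ∀i, a PF.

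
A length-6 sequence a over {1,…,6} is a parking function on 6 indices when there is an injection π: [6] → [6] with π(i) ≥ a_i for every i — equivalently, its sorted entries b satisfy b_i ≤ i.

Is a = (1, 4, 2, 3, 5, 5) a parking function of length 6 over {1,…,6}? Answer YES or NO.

Rearranged: b = (1, 2, 3, 4, 5, 5).
  b_1=1 ≤ 1
  b_2=2 ≤ 2
  b_3=3 ≤ 3
  b_4=4 ≤ 4
  b_5=5 ≤ 5
  b_6=5 ≤ 6
All bounds hold ⇒ YES

YES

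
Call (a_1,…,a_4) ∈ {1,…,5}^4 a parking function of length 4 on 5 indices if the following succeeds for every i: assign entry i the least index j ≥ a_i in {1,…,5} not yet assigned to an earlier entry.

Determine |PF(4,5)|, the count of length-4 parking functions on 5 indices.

432

#PF = (5−4+1)·(5+1)^(4−1) = 2 · 216 = 432 [KW]
E.g. (5,2,2,4) → sorted (2,2,4,5): b_i ≤ 1+i ∀i, a PF.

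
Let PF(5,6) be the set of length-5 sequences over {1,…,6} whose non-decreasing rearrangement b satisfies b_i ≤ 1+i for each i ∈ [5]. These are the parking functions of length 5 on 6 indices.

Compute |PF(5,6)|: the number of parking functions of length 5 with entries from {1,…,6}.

4802

|PF| = (7−5)·7^(5−1) = 2×2401 = 4802
E.g. (3,3,2,5,4) → sorted (2,3,3,4,5): b_i ≤ 1+i ∀i, a PF.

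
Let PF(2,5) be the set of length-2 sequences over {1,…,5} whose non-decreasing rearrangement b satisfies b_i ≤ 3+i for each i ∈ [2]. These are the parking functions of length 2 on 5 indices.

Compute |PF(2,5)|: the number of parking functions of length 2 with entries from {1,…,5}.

|PF(2,5)| = (6−2)·6^(2−1) = 4·6 = 24 (Konheim–Weiss)
E.g. (2,2) → sorted (2,2): b_i ≤ 3+i ∀i, a PF.

24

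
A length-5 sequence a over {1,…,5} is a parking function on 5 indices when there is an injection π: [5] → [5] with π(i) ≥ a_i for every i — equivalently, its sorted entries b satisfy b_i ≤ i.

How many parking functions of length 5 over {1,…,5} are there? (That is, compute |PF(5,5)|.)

1296

|PF(5,5)| = (6−5)·6^(5−1) = 1 · 1296 = 1296
Example (4,3,1,3,2) → sorted (1,2,3,3,4): b_i ≤ i ∀i, a PF.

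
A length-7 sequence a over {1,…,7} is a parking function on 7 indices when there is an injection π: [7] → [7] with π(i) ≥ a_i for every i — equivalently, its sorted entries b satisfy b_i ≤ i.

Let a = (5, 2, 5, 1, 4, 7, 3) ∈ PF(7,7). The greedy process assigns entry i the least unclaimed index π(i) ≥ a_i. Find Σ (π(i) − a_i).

Σπ(i) = 1+…+7 = 28; Σa = 5+2+5+1+4+7+3 = 27; disp = 28−27 = 1.

1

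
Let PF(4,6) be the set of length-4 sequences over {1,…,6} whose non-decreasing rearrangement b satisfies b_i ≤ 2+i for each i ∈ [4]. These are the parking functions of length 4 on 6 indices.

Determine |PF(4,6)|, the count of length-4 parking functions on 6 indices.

1029

|PF(4,6)| = 3·7^3 = 3 · 343 = 1029 (Pollak)
Example (4,4,1,5) → sorted (1,4,4,5): b_i ≤ 2+i ∀i, a PF.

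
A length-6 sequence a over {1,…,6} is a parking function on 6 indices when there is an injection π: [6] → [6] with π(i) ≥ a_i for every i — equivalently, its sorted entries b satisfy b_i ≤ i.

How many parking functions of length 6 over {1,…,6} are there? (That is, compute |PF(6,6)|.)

16807

#PF = (7−6)·7^(6−1) = 1×16807 = 16807 [KW]
Example (5,2,3,5,1,2) → sorted (1,2,2,3,5,5): b_i ≤ i ∀i, a PF.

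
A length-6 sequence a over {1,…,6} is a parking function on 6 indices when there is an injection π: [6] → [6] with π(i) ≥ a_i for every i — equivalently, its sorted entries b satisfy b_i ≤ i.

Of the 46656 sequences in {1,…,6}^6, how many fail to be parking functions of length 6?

|PF| = (6−6+1)·(6+1)^(6−1) = 1 · 16807 = 16807 [KW]
Check (6,5,2,5,3,6) → sorted (2,3,5,5,6,6): b_1=2>1, not a PF.
So 46656 − 16807 = 29849 fail.

29849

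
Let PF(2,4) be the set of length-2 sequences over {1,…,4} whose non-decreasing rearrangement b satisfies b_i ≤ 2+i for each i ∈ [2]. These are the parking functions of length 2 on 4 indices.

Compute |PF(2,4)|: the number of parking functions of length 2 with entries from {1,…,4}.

|PF| = (4−2+1)·(4+1)^(2−1) = 3·5 = 15 [KW]
E.g. (2,2) → sorted (2,2): b_i ≤ 2+i ∀i, a PF.

15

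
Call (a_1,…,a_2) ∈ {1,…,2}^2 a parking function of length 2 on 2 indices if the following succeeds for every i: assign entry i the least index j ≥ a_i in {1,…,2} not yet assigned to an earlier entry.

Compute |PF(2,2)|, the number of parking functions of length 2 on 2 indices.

3

Count = (2−2+1)·(2+1)^(2−1) = 1 · 3 = 3 [KW]
E.g. (1,1) → sorted (1,1): b_i ≤ i ∀i, a PF.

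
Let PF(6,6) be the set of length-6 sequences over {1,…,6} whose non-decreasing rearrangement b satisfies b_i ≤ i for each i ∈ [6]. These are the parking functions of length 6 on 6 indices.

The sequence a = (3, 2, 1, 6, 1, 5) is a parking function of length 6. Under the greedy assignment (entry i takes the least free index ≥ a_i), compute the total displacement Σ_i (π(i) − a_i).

Σπ = 6·7/2 = 21 (π permutes [6]); Σa = 3+2+1+6+1+5 = 18; disp = 21−18 = 3.

3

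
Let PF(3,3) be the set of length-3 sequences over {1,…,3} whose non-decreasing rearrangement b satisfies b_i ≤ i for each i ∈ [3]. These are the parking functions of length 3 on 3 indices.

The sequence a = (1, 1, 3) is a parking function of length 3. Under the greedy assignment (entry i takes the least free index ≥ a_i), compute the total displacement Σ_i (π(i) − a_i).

Σπ = 3·4/2 = 6 (π permutes [3]); Σa = 1+1+3 = 5; disp = 6−5 = 1.

1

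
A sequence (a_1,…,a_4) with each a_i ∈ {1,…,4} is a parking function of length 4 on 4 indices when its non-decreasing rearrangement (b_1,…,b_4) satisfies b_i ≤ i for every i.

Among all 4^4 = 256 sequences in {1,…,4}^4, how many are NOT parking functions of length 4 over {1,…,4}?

|PF(4,4)| = 1·5^3 = 1 · 125 = 125 [KW]
Example (4,4,1,3) → sorted (1,3,4,4): b_2=3>2, not a PF.
So 256 − 125 = 131 fail.

131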